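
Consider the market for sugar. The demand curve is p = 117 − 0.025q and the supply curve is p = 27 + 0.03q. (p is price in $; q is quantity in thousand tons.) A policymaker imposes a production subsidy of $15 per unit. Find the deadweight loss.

Competitive equilibrium: 117 − 0.025q = 27 + 0.03q → q* = 1636.3636, p* = 76.0909.
The subsidy lowers effective supply by 15: p = 12 + 0.03q.
New quantity: 117 − 0.025q = 12 + 0.03q → q' = 1909.0909.
Overproduction Δq = 1909.0909 − 1636.3636 = 272.7273; wedge = subsidy = 15.
Welfare loss = ½ × 272.7273 × 15 = $2045.45 thousand.

$2045.45 thousand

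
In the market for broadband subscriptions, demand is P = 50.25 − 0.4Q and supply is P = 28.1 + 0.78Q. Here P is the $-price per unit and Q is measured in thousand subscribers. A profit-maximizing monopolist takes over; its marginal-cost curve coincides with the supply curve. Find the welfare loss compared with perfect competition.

Competitive equilibrium: 50.25 − 0.4Q = 28.1 + 0.78Q → Q* = 18.7712, P* = 42.7415.
Marginal revenue: MR = 50.25 − 0.8Q. Set MR = MC: 50.25 − 0.8Q = 28.1 + 0.78Q → Q_m = 14.019.
Price P_m = 50.25 − 0.4·14.019 = 44.6424; MC(Q_m) = 28.1 + 0.78·14.019 = 39.0348.
Competitive Q* = 18.7712, so ΔQ = 4.7522; wedge = 44.6424 − 39.0348 = 5.6076.
The triangle = ½ × 4.7522 × 5.6076 = $13.32 thousand.

$13.32 thousand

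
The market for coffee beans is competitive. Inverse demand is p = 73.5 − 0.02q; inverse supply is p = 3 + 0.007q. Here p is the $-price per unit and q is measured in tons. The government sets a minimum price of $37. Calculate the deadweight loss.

Competitive equilibrium: 73.5 − 0.02q = 3 + 0.007q → q* = 2611.1111, p* = 21.2778.
At the floor p = 37, quantity demanded = (73.5 − 37)/0.02 = 1825.
Sellers' marginal cost at q' = 1825: 3 + 0.007·1825 = 15.775.
Δq = 2611.1111 − 1825 = 786.1111; wedge = 37 − 15.775 = 21.225.
The triangle = ½ × 786.1111 × 21.225 = $8342.60.

$8342.60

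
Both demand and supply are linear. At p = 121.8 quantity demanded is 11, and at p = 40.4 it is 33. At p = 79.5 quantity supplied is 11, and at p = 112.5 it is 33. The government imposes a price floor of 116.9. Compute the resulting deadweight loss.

Demand slope = (40.4 − 121.8)/(33 − 11) = −3.7, so p = 162.5 − 3.7q.
Supply slope = (112.5 − 79.5)/(33 − 11) = 1.5, so p = 63 + 1.5q.
Competitive equilibrium: 162.5 − 3.7q = 63 + 1.5q → q* = 19.1346, p* = 91.7019.
At the floor p = 116.9, quantity demanded = (162.5 − 116.9)/3.7 = 12.3243.
Sellers' marginal cost at q' = 12.3243: 63 + 1.5·12.3243 = 81.4865.
Δq = 19.1346 − 12.3243 = 6.8103; wedge = 116.9 − 81.4865 = 35.4135.
Welfare loss = ½ × 6.8103 × 35.4135 = 120.59.

120.59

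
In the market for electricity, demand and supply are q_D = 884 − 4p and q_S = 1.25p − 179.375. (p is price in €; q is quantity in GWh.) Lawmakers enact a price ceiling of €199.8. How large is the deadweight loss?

In inverse form: demand p = 221 − 0.25q, supply p = 143.5 + 0.8q.
Competitive equilibrium: 221 − 0.25q = 143.5 + 0.8q → q* = 73.8095, p* = 202.5476.
At the ceiling p = 199.8, quantity supplied = (199.8 − 143.5)/0.8 = 70.375.
Willingness to pay at q' = 70.375: 221 − 0.25·70.375 = 203.4063.
Δq = 73.8095 − 70.375 = 3.4345; wedge = 203.4063 − 199.8 = 3.6063.
Deadweight loss = ½ × 3.4345 × 3.6063 = €6.19.

€6.19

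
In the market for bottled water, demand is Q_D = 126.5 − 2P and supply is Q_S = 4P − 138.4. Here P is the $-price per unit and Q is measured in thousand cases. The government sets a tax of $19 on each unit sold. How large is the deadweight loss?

$240.67 thousand

In inverse form: demand P = 63.25 − 0.5Q, supply P = 34.6 + 0.25Q.
Competitive equilibrium: 63.25 − 0.5Q = 34.6 + 0.25Q → Q* = 38.2, P* = 44.15.
With the tax, the buyer price exceeds the seller price by 19: (63.25 − 0.5Q) − (34.6 + 0.25Q) = 19 → Q' = 12.8667.
ΔQ = 38.2 − 12.8667 = 25.3333; the wedge equals the tax, 19.
Welfare loss = ½ × 25.3333 × 19 = $240.67 thousand.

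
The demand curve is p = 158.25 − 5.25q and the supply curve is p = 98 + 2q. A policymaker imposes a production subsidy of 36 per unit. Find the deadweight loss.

89.38

Competitive equilibrium: 158.25 − 5.25q = 98 + 2q → q* = 8.3103, p* = 114.6207.
The subsidy lowers effective supply by 36: p = 62 + 2q.
New quantity: 158.25 − 5.25q = 62 + 2q → q' = 13.2759.
Overproduction Δq = 13.2759 − 8.3103 = 4.9656; wedge = subsidy = 36.
Welfare loss = ½ × 4.9656 × 36 = 89.38.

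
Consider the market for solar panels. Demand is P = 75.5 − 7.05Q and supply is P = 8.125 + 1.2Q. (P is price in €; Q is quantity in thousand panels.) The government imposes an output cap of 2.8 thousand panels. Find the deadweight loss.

€118.80 thousand

Competitive equilibrium: 75.5 − 7.05Q = 8.125 + 1.2Q → Q* = 8.16667, P* = 17.925.
At Q = 2.8: demand price = 75.5 − 7.05·2.8 = 55.76; supply price = 8.125 + 1.2·2.8 = 11.485.
ΔQ = 8.16667 − 2.8 = 5.36667; wedge = 55.76 − 11.485 = 44.275.
DWL = ½ × 5.36667 × 44.275 = €118.80 thousand.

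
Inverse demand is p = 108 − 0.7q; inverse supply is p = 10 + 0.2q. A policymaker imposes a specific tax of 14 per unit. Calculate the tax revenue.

1306.67

Competitive equilibrium: 108 − 0.7q = 10 + 0.2q → q* = 108.8889, p* = 31.7778.
With the tax, the buyer price exceeds the seller price by 14: (108 − 0.7q) − (10 + 0.2q) = 14 → q' = 93.3333.
Tax revenue = 14 × 93.3333 = 1306.67.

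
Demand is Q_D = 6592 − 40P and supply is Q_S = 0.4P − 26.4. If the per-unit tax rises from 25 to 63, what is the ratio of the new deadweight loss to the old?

In inverse form: demand P = 164.8 − 0.025Q, supply P = 66 + 2.5Q.
Competitive equilibrium: 164.8 − 0.025Q = 66 + 2.5Q → Q* = 39.1287, P* = 163.8218.
For a per-unit tax t: ΔQ = t/2.525, so DWL = ½·t·(t/2.525) = t²/5.05.
At t = 25: DWL = 123.762. At t = 63: DWL = 785.941.
Ratio = (63/25)² = 6.3504.

6.3504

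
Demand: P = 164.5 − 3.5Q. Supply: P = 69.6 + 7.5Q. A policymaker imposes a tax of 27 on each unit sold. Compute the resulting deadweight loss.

33.14

Competitive equilibrium: 164.5 − 3.5Q = 69.6 + 7.5Q → Q* = 8.6273, P* = 134.3045.
With the tax, the buyer price exceeds the seller price by 27: (164.5 − 3.5Q) − (69.6 + 7.5Q) = 27 → Q' = 6.1727.
ΔQ = 8.6273 − 6.1727 = 2.4546; the wedge equals the tax, 27.
The triangle = ½ × 2.4546 × 27 = 33.14.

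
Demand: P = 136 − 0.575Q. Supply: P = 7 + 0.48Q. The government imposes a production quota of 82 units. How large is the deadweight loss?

Competitive equilibrium: 136 − 0.575Q = 7 + 0.48Q → Q* = 122.2749, P* = 65.6919.
At Q = 82: demand price = 136 − 0.575·82 = 88.85; supply price = 7 + 0.48·82 = 46.36.
ΔQ = 122.2749 − 82 = 40.2749; wedge = 88.85 − 46.36 = 42.49.
The triangle = ½ × 40.2749 × 42.49 = 855.64.

855.64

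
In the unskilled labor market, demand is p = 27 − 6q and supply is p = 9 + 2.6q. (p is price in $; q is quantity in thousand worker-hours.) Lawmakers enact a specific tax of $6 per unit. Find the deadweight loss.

$2.09 thousand

Competitive equilibrium: 27 − 6q = 9 + 2.6q → q* = 2.093, p* = 14.4419.
With the tax, the buyer price exceeds the seller price by 6: (27 − 6q) − (9 + 2.6q) = 6 → q' = 1.3953.
Δq = 2.093 − 1.3953 = 0.6977; the wedge equals the tax, 6.
DWL = ½ × 0.6977 × 6 = $2.09 thousand.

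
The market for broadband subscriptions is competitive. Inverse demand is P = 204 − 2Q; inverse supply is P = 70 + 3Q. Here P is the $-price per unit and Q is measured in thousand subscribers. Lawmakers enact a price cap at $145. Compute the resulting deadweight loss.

$8.10 thousand

Competitive equilibrium: 204 − 2Q = 70 + 3Q → Q* = 26.8, P* = 150.4.
At the ceiling P = 145, quantity supplied = (145 − 70)/3 = 25.
Willingness to pay at Q' = 25: 204 − 2·25 = 154.
ΔQ = 26.8 − 25 = 1.8; wedge = 154 − 145 = 9.
Deadweight loss = ½ × 1.8 × 9 = $8.10 thousand.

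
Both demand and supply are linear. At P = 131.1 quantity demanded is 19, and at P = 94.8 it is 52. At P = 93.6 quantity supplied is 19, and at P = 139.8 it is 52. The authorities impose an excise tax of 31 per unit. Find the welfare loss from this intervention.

192.20

Demand slope = (94.8 − 131.1)/(52 − 19) = −1.1, so P = 152 − 1.1Q.
Supply slope = (139.8 − 93.6)/(52 − 19) = 1.4, so P = 67 + 1.4Q.
Competitive equilibrium: 152 − 1.1Q = 67 + 1.4Q → Q* = 34, P* = 114.6.
With the tax, the buyer price exceeds the seller price by 31: (152 − 1.1Q) − (67 + 1.4Q) = 31 → Q' = 21.6.
ΔQ = 34 − 21.6 = 12.4; the wedge equals the tax, 31.
DWL = ½ × 12.4 × 31 = 192.20.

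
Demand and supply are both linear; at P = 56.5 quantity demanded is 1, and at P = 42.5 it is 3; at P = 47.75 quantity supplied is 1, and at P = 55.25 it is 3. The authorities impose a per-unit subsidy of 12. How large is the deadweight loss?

6.70

Demand slope = (42.5 − 56.5)/(3 − 1) = −7, so P = 63.5 − 7Q.
Supply slope = (55.25 − 47.75)/(3 − 1) = 3.75, so P = 44 + 3.75Q.
Competitive equilibrium: 63.5 − 7Q = 44 + 3.75Q → Q* = 1.814, P* = 50.8023.
The subsidy lowers effective supply by 12: P = 32 + 3.75Q.
New quantity: 63.5 − 7Q = 32 + 3.75Q → Q' = 2.9302.
Overproduction ΔQ = 2.9302 − 1.814 = 1.1162; wedge = subsidy = 12.
Deadweight loss = ½ × 1.1162 × 12 = 6.70.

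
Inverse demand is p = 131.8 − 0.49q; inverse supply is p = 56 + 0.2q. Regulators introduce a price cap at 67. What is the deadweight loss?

1038.13

Competitive equilibrium: 131.8 − 0.49q = 56 + 0.2q → q* = 109.8551, p* = 77.971.
At the ceiling p = 67, quantity supplied = (67 − 56)/0.2 = 55.
Willingness to pay at q' = 55: 131.8 − 0.49·55 = 104.85.
Δq = 109.8551 − 55 = 54.8551; wedge = 104.85 − 67 = 37.85.
Welfare loss = ½ × 54.8551 × 37.85 = 1038.13.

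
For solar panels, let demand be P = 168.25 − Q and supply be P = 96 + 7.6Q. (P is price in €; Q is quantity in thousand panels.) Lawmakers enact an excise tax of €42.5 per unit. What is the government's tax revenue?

€147.02 thousand

Competitive equilibrium: 168.25 − Q = 96 + 7.6Q → Q* = 8.4012, P* = 159.8488.
With the tax, the buyer price exceeds the seller price by 42.5: (168.25 − Q) − (96 + 7.6Q) = 42.5 → Q' = 3.4593.
Tax revenue = 42.5 × 3.4593 = €147.02 thousand.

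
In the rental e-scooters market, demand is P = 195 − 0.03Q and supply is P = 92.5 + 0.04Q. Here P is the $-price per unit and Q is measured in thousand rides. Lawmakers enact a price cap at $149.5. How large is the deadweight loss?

$54.02 thousand

Competitive equilibrium: 195 − 0.03Q = 92.5 + 0.04Q → Q* = 1464.2857, P* = 151.0714.
At the ceiling P = 149.5, quantity supplied = (149.5 − 92.5)/0.04 = 1425.
Willingness to pay at Q' = 1425: 195 − 0.03·1425 = 152.25.
ΔQ = 1464.2857 − 1425 = 39.2857; wedge = 152.25 − 149.5 = 2.75.
Welfare loss = ½ × 39.2857 × 2.75 = $54.02 thousand.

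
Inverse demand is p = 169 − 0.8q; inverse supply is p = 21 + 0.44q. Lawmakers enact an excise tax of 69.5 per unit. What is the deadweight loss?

Competitive equilibrium: 169 − 0.8q = 21 + 0.44q → q* = 119.3548, p* = 73.5161.
With the tax, the buyer price exceeds the seller price by 69.5: (169 − 0.8q) − (21 + 0.44q) = 69.5 → q' = 63.3065.
Δq = 119.3548 − 63.3065 = 56.0483; the wedge equals the tax, 69.5.
DWL = ½ × 56.0483 × 69.5 = 1947.68.

1947.68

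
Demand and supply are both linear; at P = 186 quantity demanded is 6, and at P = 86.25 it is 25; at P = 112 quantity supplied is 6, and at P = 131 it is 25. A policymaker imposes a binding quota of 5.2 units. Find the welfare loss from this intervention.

Demand slope = (86.25 − 186)/(25 − 6) = −5.25, so P = 217.5 − 5.25Q.
Supply slope = (131 − 112)/(25 − 6) = 1, so P = 106 + Q.
Competitive equilibrium: 217.5 − 5.25Q = 106 + Q → Q* = 17.84, P* = 123.84.
At Q = 5.2: demand price = 217.5 − 5.25·5.2 = 190.2; supply price = 106 + 1·5.2 = 111.2.
ΔQ = 17.84 − 5.2 = 12.64; wedge = 190.2 − 111.2 = 79.
Welfare loss = ½ × 12.64 × 79 = 499.28.

499.28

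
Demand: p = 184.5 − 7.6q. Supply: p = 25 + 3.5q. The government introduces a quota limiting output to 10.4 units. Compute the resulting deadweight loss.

Competitive equilibrium: 184.5 − 7.6q = 25 + 3.5q → q* = 14.3694, p* = 75.2928.
At q = 10.4: demand price = 184.5 − 7.6·10.4 = 105.46; supply price = 25 + 3.5·10.4 = 61.4.
Δq = 14.3694 − 10.4 = 3.9694; wedge = 105.46 − 61.4 = 44.06.
Deadweight loss = ½ × 3.9694 × 44.06 = 87.45.

87.45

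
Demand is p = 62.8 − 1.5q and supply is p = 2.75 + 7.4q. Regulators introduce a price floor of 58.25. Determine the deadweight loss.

Competitive equilibrium: 62.8 − 1.5q = 2.75 + 7.4q → q* = 6.7472, p* = 52.6792.
At the floor p = 58.25, quantity demanded = (62.8 − 58.25)/1.5 = 3.0333.
Sellers' marginal cost at q' = 3.0333: 2.75 + 7.4·3.0333 = 25.1964.
Δq = 6.7472 − 3.0333 = 3.7139; wedge = 58.25 − 25.1964 = 33.0536.
DWL = ½ × 3.7139 × 33.0536 = 61.38.

61.38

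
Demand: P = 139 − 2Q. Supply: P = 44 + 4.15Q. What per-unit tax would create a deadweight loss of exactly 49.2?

24.6

Competitive equilibrium: 139 − 2Q = 44 + 4.15Q → Q* = 15.4472, P* = 108.1057.
A tax t gives ΔQ = t/6.15 and wedge t, so DWL = t²/12.3.
t²/12.3 = 49.2 → t² = 605.16 → t = 24.6.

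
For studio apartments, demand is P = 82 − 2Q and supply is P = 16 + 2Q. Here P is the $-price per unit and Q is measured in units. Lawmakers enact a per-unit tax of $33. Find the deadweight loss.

Competitive equilibrium: 82 − 2Q = 16 + 2Q → Q* = 16.5, P* = 49.
With the tax, the buyer price exceeds the seller price by 33: (82 − 2Q) − (16 + 2Q) = 33 → Q' = 8.25.
ΔQ = 16.5 − 8.25 = 8.25; the wedge equals the tax, 33.
The triangle = ½ × 8.25 × 33 = $136.125.

$136.125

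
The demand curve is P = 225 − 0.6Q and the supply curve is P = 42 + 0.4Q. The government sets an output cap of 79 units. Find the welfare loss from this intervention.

5408

Competitive equilibrium: 225 − 0.6Q = 42 + 0.4Q → Q* = 183, P* = 115.2.
At Q = 79: demand price = 225 − 0.6·79 = 177.6; supply price = 42 + 0.4·79 = 73.6.
ΔQ = 183 − 79 = 104; wedge = 177.6 − 73.6 = 104.
The triangle = ½ × 104 × 104 = 5408.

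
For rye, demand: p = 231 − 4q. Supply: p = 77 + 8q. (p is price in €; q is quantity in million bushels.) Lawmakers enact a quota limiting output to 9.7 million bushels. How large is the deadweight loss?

Competitive equilibrium: 231 − 4q = 77 + 8q → q* = 12.8333, p* = 179.6667.
At q = 9.7: demand price = 231 − 4·9.7 = 192.2; supply price = 77 + 8·9.7 = 154.6.
Δq = 12.8333 − 9.7 = 3.1333; wedge = 192.2 − 154.6 = 37.6.
Deadweight loss = ½ × 3.1333 × 37.6 = €58.91 million.

€58.91 million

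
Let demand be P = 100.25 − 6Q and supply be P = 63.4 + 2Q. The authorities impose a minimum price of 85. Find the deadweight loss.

Competitive equilibrium: 100.25 − 6Q = 63.4 + 2Q → Q* = 4.6063, P* = 72.6125.
At the floor P = 85, quantity demanded = (100.25 − 85)/6 = 2.5417.
Sellers' marginal cost at Q' = 2.5417: 63.4 + 2·2.5417 = 68.4834.
ΔQ = 4.6063 − 2.5417 = 2.0646; wedge = 85 − 68.4834 = 16.5166.
Welfare loss = ½ × 2.0646 × 16.5166 = 17.05.

17.05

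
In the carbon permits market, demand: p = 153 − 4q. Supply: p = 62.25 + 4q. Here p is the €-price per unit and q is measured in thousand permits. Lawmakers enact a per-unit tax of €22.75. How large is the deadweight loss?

Competitive equilibrium: 153 − 4q = 62.25 + 4q → q* = 11.3438, p* = 107.625.
With the tax, the buyer price exceeds the seller price by 22.75: (153 − 4q) − (62.25 + 4q) = 22.75 → q' = 8.5.
Δq = 11.3438 − 8.5 = 2.8438; the wedge equals the tax, 22.75.
The triangle = ½ × 2.8438 × 22.75 = €32.35 thousand.

€32.35 thousand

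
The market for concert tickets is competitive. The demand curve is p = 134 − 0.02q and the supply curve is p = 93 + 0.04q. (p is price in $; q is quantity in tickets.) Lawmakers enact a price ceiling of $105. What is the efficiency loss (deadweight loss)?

$4408.33

Competitive equilibrium: 134 − 0.02q = 93 + 0.04q → q* = 683.3333, p* = 120.3333.
At the ceiling p = 105, quantity supplied = (105 − 93)/0.04 = 300.
Willingness to pay at q' = 300: 134 − 0.02·300 = 128.
Δq = 683.3333 − 300 = 383.3333; wedge = 128 − 105 = 23.
DWL = ½ × 383.3333 × 23 = $4408.33.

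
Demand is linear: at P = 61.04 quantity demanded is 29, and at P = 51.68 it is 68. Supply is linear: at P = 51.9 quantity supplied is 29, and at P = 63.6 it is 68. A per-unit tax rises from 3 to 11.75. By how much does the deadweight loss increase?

Demand slope = (51.68 − 61.04)/(68 − 29) = −0.24, so P = 68 − 0.24Q.
Supply slope = (63.6 − 51.9)/(68 − 29) = 0.3, so P = 43.2 + 0.3Q.
Competitive equilibrium: 68 − 0.24Q = 43.2 + 0.3Q → Q* = 45.9259, P* = 56.9778.
For a per-unit tax t: ΔQ = t/0.54, so DWL = ½·t·(t/0.54) = t²/1.08.
At t = 3: DWL = 8.333. At t = 11.75: DWL = 127.836.
Increase = 127.836 − 8.333 = 119.50.

119.50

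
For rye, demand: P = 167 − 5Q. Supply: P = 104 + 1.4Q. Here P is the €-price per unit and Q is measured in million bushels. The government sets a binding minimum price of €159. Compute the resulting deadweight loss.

Competitive equilibrium: 167 − 5Q = 104 + 1.4Q → Q* = 9.8438, P* = 117.7813.
At the floor P = 159, quantity demanded = (167 − 159)/5 = 1.6.
Sellers' marginal cost at Q' = 1.6: 104 + 1.4·1.6 = 106.24.
ΔQ = 9.8438 − 1.6 = 8.2438; wedge = 159 − 106.24 = 52.76.
Welfare loss = ½ × 8.2438 × 52.76 = €217.47 million.

€217.47 million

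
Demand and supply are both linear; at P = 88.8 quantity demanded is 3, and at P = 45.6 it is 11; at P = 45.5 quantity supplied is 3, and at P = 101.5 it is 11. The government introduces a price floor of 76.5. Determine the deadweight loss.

9.14

Demand slope = (45.6 − 88.8)/(11 − 3) = −5.4, so P = 105 − 5.4Q.
Supply slope = (101.5 − 45.5)/(11 − 3) = 7, so P = 24.5 + 7Q.
Competitive equilibrium: 105 − 5.4Q = 24.5 + 7Q → Q* = 6.4919, P* = 69.9435.
At the floor P = 76.5, quantity demanded = (105 − 76.5)/5.4 = 5.2778.
Sellers' marginal cost at Q' = 5.2778: 24.5 + 7·5.2778 = 61.4446.
ΔQ = 6.4919 − 5.2778 = 1.2141; wedge = 76.5 − 61.4446 = 15.0554.
Deadweight loss = ½ × 1.2141 × 15.0554 = 9.14.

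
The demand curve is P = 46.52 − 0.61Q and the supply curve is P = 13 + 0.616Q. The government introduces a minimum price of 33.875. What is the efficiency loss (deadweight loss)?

26.79

Competitive equilibrium: 46.52 − 0.61Q = 13 + 0.616Q → Q* = 27.3409, P* = 29.842.
At the floor P = 33.875, quantity demanded = (46.52 − 33.875)/0.61 = 20.7295.
Sellers' marginal cost at Q' = 20.7295: 13 + 0.616·20.7295 = 25.7694.
ΔQ = 27.3409 − 20.7295 = 6.6114; wedge = 33.875 − 25.7694 = 8.1056.
Deadweight loss = ½ × 6.6114 × 8.1056 = 26.79.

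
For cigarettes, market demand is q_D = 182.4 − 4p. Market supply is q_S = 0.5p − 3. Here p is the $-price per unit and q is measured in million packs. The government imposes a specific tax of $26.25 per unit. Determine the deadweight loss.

$153.125 million

In inverse form: demand p = 45.6 − 0.25q, supply p = 6 + 2q.
Competitive equilibrium: 45.6 − 0.25q = 6 + 2q → q* = 17.6, p* = 41.2.
With the tax, the buyer price exceeds the seller price by 26.25: (45.6 − 0.25q) − (6 + 2q) = 26.25 → q' = 5.9333.
Δq = 17.6 − 5.9333 = 11.6667; the wedge equals the tax, 26.25.
The triangle = ½ × 11.6667 × 26.25 = $153.125 million.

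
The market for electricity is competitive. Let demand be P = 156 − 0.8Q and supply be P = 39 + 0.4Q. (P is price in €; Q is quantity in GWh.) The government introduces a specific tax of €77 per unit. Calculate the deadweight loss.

Competitive equilibrium: 156 − 0.8Q = 39 + 0.4Q → Q* = 97.5, P* = 78.
With the tax, the buyer price exceeds the seller price by 77: (156 − 0.8Q) − (39 + 0.4Q) = 77 → Q' = 33.3333.
ΔQ = 97.5 − 33.3333 = 64.1667; the wedge equals the tax, 77.
Deadweight loss = ½ × 64.1667 × 77 = €2470.42.

€2470.42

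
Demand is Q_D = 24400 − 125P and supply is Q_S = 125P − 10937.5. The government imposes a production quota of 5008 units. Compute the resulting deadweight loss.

In inverse form: demand P = 195.2 − 0.008Q, supply P = 87.5 + 0.008Q.
Competitive equilibrium: 195.2 − 0.008Q = 87.5 + 0.008Q → Q* = 6731.25, P* = 141.35.
At Q = 5008: demand price = 195.2 − 0.008·5008 = 155.136; supply price = 87.5 + 0.008·5008 = 127.564.
ΔQ = 6731.25 − 5008 = 1723.25; wedge = 155.136 − 127.564 = 27.572.
DWL = ½ × 1723.25 × 27.572 = 23756.72.

23756.72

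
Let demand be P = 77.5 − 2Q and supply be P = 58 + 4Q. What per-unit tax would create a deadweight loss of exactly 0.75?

Competitive equilibrium: 77.5 − 2Q = 58 + 4Q → Q* = 3.25, P* = 71.
A tax t gives ΔQ = t/6 and wedge t, so DWL = t²/12.
t²/12 = 0.75 → t² = 9 → t = 3.

3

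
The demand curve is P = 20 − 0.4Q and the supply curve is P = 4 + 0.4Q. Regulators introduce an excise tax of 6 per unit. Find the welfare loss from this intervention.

Competitive equilibrium: 20 − 0.4Q = 4 + 0.4Q → Q* = 20, P* = 12.
With the tax, the buyer price exceeds the seller price by 6: (20 − 0.4Q) − (4 + 0.4Q) = 6 → Q' = 12.5.
ΔQ = 20 − 12.5 = 7.5; the wedge equals the tax, 6.
Welfare loss = ½ × 7.5 × 6 = 22.50.

22.50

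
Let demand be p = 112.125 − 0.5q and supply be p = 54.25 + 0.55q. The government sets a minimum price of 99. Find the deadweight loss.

437.55

Competitive equilibrium: 112.125 − 0.5q = 54.25 + 0.55q → q* = 55.119, p* = 84.5655.
At the floor p = 99, quantity demanded = (112.125 − 99)/0.5 = 26.25.
Sellers' marginal cost at q' = 26.25: 54.25 + 0.55·26.25 = 68.6875.
Δq = 55.119 − 26.25 = 28.869; wedge = 99 − 68.6875 = 30.3125.
The triangle = ½ × 28.869 × 30.3125 = 437.55.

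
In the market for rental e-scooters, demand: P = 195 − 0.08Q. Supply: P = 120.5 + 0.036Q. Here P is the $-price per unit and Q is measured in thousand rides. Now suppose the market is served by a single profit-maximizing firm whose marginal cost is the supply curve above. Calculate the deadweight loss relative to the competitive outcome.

Competitive equilibrium: 195 − 0.08Q = 120.5 + 0.036Q → Q* = 642.24138, P* = 143.62069.
Marginal revenue: MR = 195 − 0.16Q. Set MR = MC: 195 − 0.16Q = 120.5 + 0.036Q → Q_m = 380.10204.
Price P_m = 195 − 0.08·380.10204 = 164.59184; MC(Q_m) = 120.5 + 0.036·380.10204 = 134.18367.
Competitive Q* = 642.24138, so ΔQ = 262.13934; wedge = 164.59184 − 134.18367 = 30.40817.
Deadweight loss = ½ × 262.13934 × 30.40817 = $3985.59 thousand.

$3985.59 thousand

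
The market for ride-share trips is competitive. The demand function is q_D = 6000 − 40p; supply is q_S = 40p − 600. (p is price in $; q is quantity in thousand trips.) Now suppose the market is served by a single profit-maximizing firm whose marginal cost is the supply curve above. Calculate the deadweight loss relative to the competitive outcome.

$20250 thousand

In inverse form: demand p = 150 − 0.025q, supply p = 15 + 0.025q.
Competitive equilibrium: 150 − 0.025q = 15 + 0.025q → q* = 2700, p* = 82.5.
Marginal revenue: MR = 150 − 0.05q. Set MR = MC: 150 − 0.05q = 15 + 0.025q → q_m = 1800.
Price p_m = 150 − 0.025·1800 = 105; MC(q_m) = 15 + 0.025·1800 = 60.
Competitive q* = 2700, so Δq = 900; wedge = 105 − 60 = 45.
The triangle = ½ × 900 × 45 = $20250 thousand.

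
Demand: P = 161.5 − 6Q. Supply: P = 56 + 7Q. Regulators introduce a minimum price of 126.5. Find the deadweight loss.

Competitive equilibrium: 161.5 − 6Q = 56 + 7Q → Q* = 8.1154, P* = 112.8077.
At the floor P = 126.5, quantity demanded = (161.5 − 126.5)/6 = 5.8333.
Sellers' marginal cost at Q' = 5.8333: 56 + 7·5.8333 = 96.8331.
ΔQ = 8.1154 − 5.8333 = 2.2821; wedge = 126.5 − 96.8331 = 29.6669.
DWL = ½ × 2.2821 × 29.6669 = 33.85.

33.85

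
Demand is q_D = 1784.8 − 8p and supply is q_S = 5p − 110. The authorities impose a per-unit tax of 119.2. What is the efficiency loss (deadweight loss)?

21859.45

In inverse form: demand p = 223.1 − 0.125q, supply p = 22 + 0.2q.
Competitive equilibrium: 223.1 − 0.125q = 22 + 0.2q → q* = 618.76923, p* = 145.75385.
With the tax, the buyer price exceeds the seller price by 119.2: (223.1 − 0.125q) − (22 + 0.2q) = 119.2 → q' = 252.
Δq = 618.76923 − 252 = 366.76923; the wedge equals the tax, 119.2.
The triangle = ½ × 366.76923 × 119.2 = 21859.45.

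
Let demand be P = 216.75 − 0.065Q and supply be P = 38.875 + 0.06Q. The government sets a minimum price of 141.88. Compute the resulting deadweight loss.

Competitive equilibrium: 216.75 − 0.065Q = 38.875 + 0.06Q → Q* = 1423, P* = 124.255.
At the floor P = 141.88, quantity demanded = (216.75 − 141.88)/0.065 = 1151.84615.
Sellers' marginal cost at Q' = 1151.84615: 38.875 + 0.06·1151.84615 = 107.98577.
ΔQ = 1423 − 1151.84615 = 271.15385; wedge = 141.88 − 107.98577 = 33.89423.
Welfare loss = ½ × 271.15385 × 33.89423 = 4595.28.

4595.28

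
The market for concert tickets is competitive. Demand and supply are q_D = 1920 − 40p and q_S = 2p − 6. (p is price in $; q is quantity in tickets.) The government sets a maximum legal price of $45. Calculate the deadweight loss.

In inverse form: demand p = 48 − 0.025q, supply p = 3 + 0.5q.
Competitive equilibrium: 48 − 0.025q = 3 + 0.5q → q* = 85.7143, p* = 45.8571.
At the ceiling p = 45, quantity supplied = (45 − 3)/0.5 = 84.
Willingness to pay at q' = 84: 48 − 0.025·84 = 45.9.
Δq = 85.7143 − 84 = 1.7143; wedge = 45.9 − 45 = 0.9.
Deadweight loss = ½ × 1.7143 × 0.9 = $0.77.

$0.77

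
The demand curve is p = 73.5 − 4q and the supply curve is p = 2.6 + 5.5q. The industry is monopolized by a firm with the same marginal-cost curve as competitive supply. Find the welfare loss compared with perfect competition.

Competitive equilibrium: 73.5 − 4q = 2.6 + 5.5q → q* = 7.4632, p* = 43.6474.
Marginal revenue: MR = 73.5 − 8q. Set MR = MC: 73.5 − 8q = 2.6 + 5.5q → q_m = 5.2519.
Price p_m = 73.5 − 4·5.2519 = 52.4924; MC(q_m) = 2.6 + 5.5·5.2519 = 31.4855.
Competitive q* = 7.4632, so Δq = 2.2113; wedge = 52.4924 − 31.4855 = 21.0069.
DWL = ½ × 2.2113 × 21.0069 = 23.23.

23.23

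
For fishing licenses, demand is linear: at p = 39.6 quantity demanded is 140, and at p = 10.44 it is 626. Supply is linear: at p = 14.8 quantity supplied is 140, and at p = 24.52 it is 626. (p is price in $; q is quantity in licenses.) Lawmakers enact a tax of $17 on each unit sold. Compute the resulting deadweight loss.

Demand slope = (10.44 − 39.6)/(626 − 140) = −0.06, so p = 48 − 0.06q.
Supply slope = (24.52 − 14.8)/(626 − 140) = 0.02, so p = 12 + 0.02q.
Competitive equilibrium: 48 − 0.06q = 12 + 0.02q → q* = 450, p* = 21.
With the tax, the buyer price exceeds the seller price by 17: (48 − 0.06q) − (12 + 0.02q) = 17 → q' = 237.5.
Δq = 450 − 237.5 = 212.5; the wedge equals the tax, 17.
Welfare loss = ½ × 212.5 × 17 = $1806.25.

$1806.25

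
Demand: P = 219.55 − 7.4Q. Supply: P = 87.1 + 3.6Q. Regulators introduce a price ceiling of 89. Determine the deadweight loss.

Competitive equilibrium: 219.55 − 7.4Q = 87.1 + 3.6Q → Q* = 12.04091, P* = 130.44727.
At the ceiling P = 89, quantity supplied = (89 − 87.1)/3.6 = 0.52778.
Willingness to pay at Q' = 0.52778: 219.55 − 7.4·0.52778 = 215.64443.
ΔQ = 12.04091 − 0.52778 = 11.51313; wedge = 215.64443 − 89 = 126.64443.
Welfare loss = ½ × 11.51313 × 126.64443 = 729.04.

729.04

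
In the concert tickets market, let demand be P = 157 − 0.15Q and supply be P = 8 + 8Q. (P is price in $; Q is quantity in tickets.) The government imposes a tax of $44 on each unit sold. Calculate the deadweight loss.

$118.77

Competitive equilibrium: 157 − 0.15Q = 8 + 8Q → Q* = 18.2822, P* = 154.2577.
With the tax, the buyer price exceeds the seller price by 44: (157 − 0.15Q) − (8 + 8Q) = 44 → Q' = 12.8834.
ΔQ = 18.2822 − 12.8834 = 5.3988; the wedge equals the tax, 44.
Deadweight loss = ½ × 5.3988 × 44 = $118.77.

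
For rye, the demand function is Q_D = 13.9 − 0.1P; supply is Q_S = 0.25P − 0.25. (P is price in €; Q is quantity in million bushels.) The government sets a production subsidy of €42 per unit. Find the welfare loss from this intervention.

€63 million

In inverse form: demand P = 139 − 10Q, supply P = 1 + 4Q.
Competitive equilibrium: 139 − 10Q = 1 + 4Q → Q* = 9.8571, P* = 40.4286.
The subsidy lowers effective supply by 42: P = 4Q − 41.
New quantity: 139 − 10Q = 4Q − 41 → Q' = 12.8571.
Overproduction ΔQ = 12.8571 − 9.8571 = 3; wedge = subsidy = 42.
DWL = ½ × 3 × 42 = €63 million.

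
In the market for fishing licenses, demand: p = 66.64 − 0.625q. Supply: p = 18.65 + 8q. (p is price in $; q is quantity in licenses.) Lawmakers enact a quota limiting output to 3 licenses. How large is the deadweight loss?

Competitive equilibrium: 66.64 − 0.625q = 18.65 + 8q → q* = 5.5641, p* = 63.1625.
At q = 3: demand price = 66.64 − 0.625·3 = 64.765; supply price = 18.65 + 8·3 = 42.65.
Δq = 5.5641 − 3 = 2.5641; wedge = 64.765 − 42.65 = 22.115.
Welfare loss = ½ × 2.5641 × 22.115 = $28.35.

$28.35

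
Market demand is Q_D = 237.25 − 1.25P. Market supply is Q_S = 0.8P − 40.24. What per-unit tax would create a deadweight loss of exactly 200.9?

In inverse form: demand P = 189.8 − 0.8Q, supply P = 50.3 + 1.25Q.
Competitive equilibrium: 189.8 − 0.8Q = 50.3 + 1.25Q → Q* = 68.0488, P* = 135.361.
A tax t gives ΔQ = t/2.05 and wedge t, so DWL = t²/4.1.
t²/4.1 = 200.9 → t² = 823.69 → t = 28.7.

28.7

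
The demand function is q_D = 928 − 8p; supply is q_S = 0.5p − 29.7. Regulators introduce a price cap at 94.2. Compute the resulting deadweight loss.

90.62

In inverse form: demand p = 116 − 0.125q, supply p = 59.4 + 2q.
Competitive equilibrium: 116 − 0.125q = 59.4 + 2q → q* = 26.6353, p* = 112.6706.
At the ceiling p = 94.2, quantity supplied = (94.2 − 59.4)/2 = 17.4.
Willingness to pay at q' = 17.4: 116 − 0.125·17.4 = 113.825.
Δq = 26.6353 − 17.4 = 9.2353; wedge = 113.825 − 94.2 = 19.625.
DWL = ½ × 9.2353 × 19.625 = 90.62.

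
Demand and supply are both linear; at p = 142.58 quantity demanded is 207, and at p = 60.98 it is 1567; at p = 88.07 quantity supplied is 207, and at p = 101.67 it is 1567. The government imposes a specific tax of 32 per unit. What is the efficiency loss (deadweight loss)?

Demand slope = (60.98 − 142.58)/(1567 − 207) = −0.06, so p = 155 − 0.06q.
Supply slope = (101.67 − 88.07)/(1567 − 207) = 0.01, so p = 86 + 0.01q.
Competitive equilibrium: 155 − 0.06q = 86 + 0.01q → q* = 985.7143, p* = 95.8571.
With the tax, the buyer price exceeds the seller price by 32: (155 − 0.06q) − (86 + 0.01q) = 32 → q' = 528.5714.
Δq = 985.7143 − 528.5714 = 457.1429; the wedge equals the tax, 32.
The triangle = ½ × 457.1429 × 32 = 7314.29.

7314.29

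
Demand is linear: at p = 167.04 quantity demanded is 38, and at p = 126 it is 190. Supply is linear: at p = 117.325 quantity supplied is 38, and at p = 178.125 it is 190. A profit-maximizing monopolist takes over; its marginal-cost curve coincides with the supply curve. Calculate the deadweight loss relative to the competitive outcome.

Demand slope = (126 − 167.04)/(190 − 38) = −0.27, so p = 177.3 − 0.27q.
Supply slope = (178.125 − 117.325)/(190 − 38) = 0.4, so p = 102.125 + 0.4q.
Competitive equilibrium: 177.3 − 0.27q = 102.125 + 0.4q → q* = 112.2015, p* = 147.0056.
Marginal revenue: MR = 177.3 − 0.54q. Set MR = MC: 177.3 − 0.54q = 102.125 + 0.4q → q_m = 79.9734.
Price p_m = 177.3 − 0.27·79.9734 = 155.7072; MC(q_m) = 102.125 + 0.4·79.9734 = 134.1144.
Competitive q* = 112.2015, so Δq = 32.2281; wedge = 155.7072 − 134.1144 = 21.5928.
The triangle = ½ × 32.2281 × 21.5928 = 347.95.

347.95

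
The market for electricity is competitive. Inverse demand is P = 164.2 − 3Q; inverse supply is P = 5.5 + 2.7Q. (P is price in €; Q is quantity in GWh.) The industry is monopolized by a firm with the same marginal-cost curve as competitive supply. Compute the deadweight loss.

Competitive equilibrium: 164.2 − 3Q = 5.5 + 2.7Q → Q* = 27.84211, P* = 80.67368.
Marginal revenue: MR = 164.2 − 6Q. Set MR = MC: 164.2 − 6Q = 5.5 + 2.7Q → Q_m = 18.24138.
Price P_m = 164.2 − 3·18.24138 = 109.47586; MC(Q_m) = 5.5 + 2.7·18.24138 = 54.75173.
Competitive Q* = 27.84211, so ΔQ = 9.60073; wedge = 109.47586 − 54.75173 = 54.72413.
Deadweight loss = ½ × 9.60073 × 54.72413 = €262.70.

€262.70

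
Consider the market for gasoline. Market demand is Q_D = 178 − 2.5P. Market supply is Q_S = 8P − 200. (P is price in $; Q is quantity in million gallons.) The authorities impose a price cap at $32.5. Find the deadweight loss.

In inverse form: demand P = 71.2 − 0.4Q, supply P = 25 + 0.125Q.
Competitive equilibrium: 71.2 − 0.4Q = 25 + 0.125Q → Q* = 88, P* = 36.
At the ceiling P = 32.5, quantity supplied = (32.5 − 25)/0.125 = 60.
Willingness to pay at Q' = 60: 71.2 − 0.4·60 = 47.2.
ΔQ = 88 − 60 = 28; wedge = 47.2 − 32.5 = 14.7.
Deadweight loss = ½ × 28 × 14.7 = $205.80 million.

$205.80 million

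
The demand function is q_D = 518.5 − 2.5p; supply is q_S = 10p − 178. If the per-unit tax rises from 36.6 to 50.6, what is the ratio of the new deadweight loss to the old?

1.911

In inverse form: demand p = 207.4 − 0.4q, supply p = 17.8 + 0.1q.
Competitive equilibrium: 207.4 − 0.4q = 17.8 + 0.1q → q* = 379.2, p* = 55.72.
For a per-unit tax t: Δq = t/0.5, so DWL = ½·t·(t/0.5) = t²/1.
At t = 36.6: DWL = 1339.56. At t = 50.6: DWL = 2560.36.
Ratio = (50.6/36.6)² = 1.911.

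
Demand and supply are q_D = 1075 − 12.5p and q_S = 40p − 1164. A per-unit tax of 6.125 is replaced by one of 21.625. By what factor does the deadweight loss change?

12.465

In inverse form: demand p = 86 − 0.08q, supply p = 29.1 + 0.025q.
Competitive equilibrium: 86 − 0.08q = 29.1 + 0.025q → q* = 541.9048, p* = 42.6476.
For a per-unit tax t: Δq = t/0.105, so DWL = ½·t·(t/0.105) = t²/0.21.
At t = 6.125: DWL = 178.646. At t = 21.625: DWL = 2226.860.
Ratio = (21.625/6.125)² = 12.465.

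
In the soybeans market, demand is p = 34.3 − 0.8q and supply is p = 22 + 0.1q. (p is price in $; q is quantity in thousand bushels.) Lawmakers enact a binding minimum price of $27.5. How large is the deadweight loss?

Competitive equilibrium: 34.3 − 0.8q = 22 + 0.1q → q* = 13.6667, p* = 23.3667.
At the floor p = 27.5, quantity demanded = (34.3 − 27.5)/0.8 = 8.5.
Sellers' marginal cost at q' = 8.5: 22 + 0.1·8.5 = 22.85.
Δq = 13.6667 − 8.5 = 5.1667; wedge = 27.5 − 22.85 = 4.65.
DWL = ½ × 5.1667 × 4.65 = $12.01 thousand.

$12.01 thousand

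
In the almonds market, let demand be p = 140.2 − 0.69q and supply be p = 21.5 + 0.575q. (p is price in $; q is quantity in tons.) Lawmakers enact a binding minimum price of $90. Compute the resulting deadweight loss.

Competitive equilibrium: 140.2 − 0.69q = 21.5 + 0.575q → q* = 93.834, p* = 75.4545.
At the floor p = 90, quantity demanded = (140.2 − 90)/0.69 = 72.7536.
Sellers' marginal cost at q' = 72.7536: 21.5 + 0.575·72.7536 = 63.3333.
Δq = 93.834 − 72.7536 = 21.0804; wedge = 90 − 63.3333 = 26.6667.
Deadweight loss = ½ × 21.0804 × 26.6667 = $281.07.

$281.07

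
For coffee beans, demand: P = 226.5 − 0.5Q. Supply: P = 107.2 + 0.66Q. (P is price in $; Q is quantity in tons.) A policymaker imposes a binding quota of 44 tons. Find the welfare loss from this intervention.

$2008.37

Competitive equilibrium: 226.5 − 0.5Q = 107.2 + 0.66Q → Q* = 102.8448, P* = 175.0776.
At Q = 44: demand price = 226.5 − 0.5·44 = 204.5; supply price = 107.2 + 0.66·44 = 136.24.
ΔQ = 102.8448 − 44 = 58.8448; wedge = 204.5 − 136.24 = 68.26.
The triangle = ½ × 58.8448 × 68.26 = $2008.37.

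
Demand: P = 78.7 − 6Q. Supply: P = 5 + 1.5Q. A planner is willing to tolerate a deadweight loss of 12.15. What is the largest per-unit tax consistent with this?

Competitive equilibrium: 78.7 − 6Q = 5 + 1.5Q → Q* = 9.8267, P* = 19.74.
A tax t gives ΔQ = t/7.5 and wedge t, so DWL = t²/15.
t²/15 = 12.15 → t² = 182.25 → t = 13.5.

13.5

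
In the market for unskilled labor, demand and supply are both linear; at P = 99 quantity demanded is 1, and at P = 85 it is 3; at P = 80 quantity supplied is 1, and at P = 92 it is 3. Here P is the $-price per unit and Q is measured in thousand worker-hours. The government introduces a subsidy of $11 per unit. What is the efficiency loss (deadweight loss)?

Demand slope = (85 − 99)/(3 − 1) = −7, so P = 106 − 7Q.
Supply slope = (92 − 80)/(3 − 1) = 6, so P = 74 + 6Q.
Competitive equilibrium: 106 − 7Q = 74 + 6Q → Q* = 2.4615, P* = 88.7692.
The subsidy lowers effective supply by 11: P = 63 + 6Q.
New quantity: 106 − 7Q = 63 + 6Q → Q' = 3.3077.
Overproduction ΔQ = 3.3077 − 2.4615 = 0.8462; wedge = subsidy = 11.
DWL = ½ × 0.8462 × 11 = $4.65 thousand.

$4.65 thousand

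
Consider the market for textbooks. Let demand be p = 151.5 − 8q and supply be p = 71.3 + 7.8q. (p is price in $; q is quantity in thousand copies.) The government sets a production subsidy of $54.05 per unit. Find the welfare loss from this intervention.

$92.45 thousand

Competitive equilibrium: 151.5 − 8q = 71.3 + 7.8q → q* = 5.0759, p* = 110.8924.
The subsidy lowers effective supply by 54.05: p = 17.25 + 7.8q.
New quantity: 151.5 − 8q = 17.25 + 7.8q → q' = 8.4968.
Overproduction Δq = 8.4968 − 5.0759 = 3.4209; wedge = subsidy = 54.05.
Deadweight loss = ½ × 3.4209 × 54.05 = $92.45 thousand.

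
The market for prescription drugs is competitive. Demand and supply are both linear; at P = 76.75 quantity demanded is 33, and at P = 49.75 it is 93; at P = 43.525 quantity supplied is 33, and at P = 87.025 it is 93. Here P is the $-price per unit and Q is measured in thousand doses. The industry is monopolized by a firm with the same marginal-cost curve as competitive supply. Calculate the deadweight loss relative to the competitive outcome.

Demand slope = (49.75 − 76.75)/(93 − 33) = −0.45, so P = 91.6 − 0.45Q.
Supply slope = (87.025 − 43.525)/(93 − 33) = 0.725, so P = 19.6 + 0.725Q.
Competitive equilibrium: 91.6 − 0.45Q = 19.6 + 0.725Q → Q* = 61.2766, P* = 64.0255.
Marginal revenue: MR = 91.6 − 0.9Q. Set MR = MC: 91.6 − 0.9Q = 19.6 + 0.725Q → Q_m = 44.3077.
Price P_m = 91.6 − 0.45·44.3077 = 71.6615; MC(Q_m) = 19.6 + 0.725·44.3077 = 51.7231.
Competitive Q* = 61.2766, so ΔQ = 16.9689; wedge = 71.6615 − 51.7231 = 19.9384.
Deadweight loss = ½ × 16.9689 × 19.9384 = $169.17 thousand.

$169.17 thousand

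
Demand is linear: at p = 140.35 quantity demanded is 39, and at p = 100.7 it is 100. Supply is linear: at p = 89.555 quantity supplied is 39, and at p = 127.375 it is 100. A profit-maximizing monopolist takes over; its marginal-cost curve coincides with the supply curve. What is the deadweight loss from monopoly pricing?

Demand slope = (100.7 − 140.35)/(100 − 39) = −0.65, so p = 165.7 − 0.65q.
Supply slope = (127.375 − 89.555)/(100 − 39) = 0.62, so p = 65.375 + 0.62q.
Competitive equilibrium: 165.7 − 0.65q = 65.375 + 0.62q → q* = 78.9961, p* = 114.3526.
Marginal revenue: MR = 165.7 − 1.3q. Set MR = MC: 165.7 − 1.3q = 65.375 + 0.62q → q_m = 52.2526.
Price p_m = 165.7 − 0.65·52.2526 = 131.7358; MC(q_m) = 65.375 + 0.62·52.2526 = 97.7716.
Competitive q* = 78.9961, so Δq = 26.7435; wedge = 131.7358 − 97.7716 = 33.9642.
DWL = ½ × 26.7435 × 33.9642 = 454.16.

454.16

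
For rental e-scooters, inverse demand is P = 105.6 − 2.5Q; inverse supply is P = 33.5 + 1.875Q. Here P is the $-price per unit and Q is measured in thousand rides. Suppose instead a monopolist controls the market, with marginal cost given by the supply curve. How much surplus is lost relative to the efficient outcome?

$78.56 thousand

Competitive equilibrium: 105.6 − 2.5Q = 33.5 + 1.875Q → Q* = 16.48, P* = 64.4.
Marginal revenue: MR = 105.6 − 5Q. Set MR = MC: 105.6 − 5Q = 33.5 + 1.875Q → Q_m = 10.4873.
Price P_m = 105.6 − 2.5·10.4873 = 79.3818; MC(Q_m) = 33.5 + 1.875·10.4873 = 53.1637.
Competitive Q* = 16.48, so ΔQ = 5.9927; wedge = 79.3818 − 53.1637 = 26.2181.
Deadweight loss = ½ × 5.9927 × 26.2181 = $78.56 thousand.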